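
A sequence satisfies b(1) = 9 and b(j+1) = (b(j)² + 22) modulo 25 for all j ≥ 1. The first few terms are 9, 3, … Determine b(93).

Computing terms: b(1) = 9,  b(2) = 3,  b(3) = 6,  b(4) = 8,  b(5) = 11,  b(6) = 18,  b(7) = 21,  b(8) = 13,  b(9) = 16,  b(10) = 3.
Since b(10) = b(2) = 3, the sequence is eventually periodic: after a pre-period of length 1 it cycles with period 8.
For j ≥ 2, b(j) depends only on (j - 2) mod 8. (93 - 2) mod 8 = 3, so b(93) = b(5) = 11.

11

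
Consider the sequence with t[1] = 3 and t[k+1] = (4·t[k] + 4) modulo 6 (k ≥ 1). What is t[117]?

2

Listing terms: t[1] = 3,  t[2] = 4,  t[3] = 2,  t[4] = 0,  t[5] = 4.
Since t[5] = t[2] = 4, the sequence is eventually periodic: after a pre-period of length 1 it cycles with period 3.
For k ≥ 2, t[k] depends only on (k - 2) mod 3. (117 - 2) mod 3 = 1, so t[117] = t[3] = 2.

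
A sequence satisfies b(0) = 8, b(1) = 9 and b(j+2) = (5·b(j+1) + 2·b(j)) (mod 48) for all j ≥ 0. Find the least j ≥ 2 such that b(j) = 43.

11

We have b(0) = 8; b(1) = 9; b(2) = 13; b(3) = 35; b(4) = 9; b(5) = 19; b(6) = 17; b(7) = 27; b(8) = 25; b(9) = 35; b(10) = 33; b(11) = 43; b(12) = 41; b(13) = 3; b(14) = 1; b(15) = 11; b(16) = 9; b(17) = 19.
Since (b(16), b(17)) = (b(4), b(5)) = (9, 19) (two consecutive terms determine the rest), the sequence is eventually periodic: after a pre-period of length 4 it cycles with period 12.
The value 43 first appears (with j ≥ 2) at b(11).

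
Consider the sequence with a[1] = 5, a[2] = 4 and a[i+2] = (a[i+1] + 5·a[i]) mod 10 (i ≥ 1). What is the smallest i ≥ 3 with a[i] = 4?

We have a[1] = 5, a[2] = 4, a[3] = 9, a[4] = 9, a[5] = 4, a[6] = 9.
Since (a[5], a[6]) = (a[2], a[3]) = (4, 9) (two consecutive terms determine the rest), the sequence is eventually periodic: after a pre-period of length 1 it cycles with period 3.
The value 4 next appears (with i ≥ 3) at a[5].

5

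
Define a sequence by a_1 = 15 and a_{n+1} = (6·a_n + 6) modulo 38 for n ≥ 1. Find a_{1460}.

20

a_1 = 15; a_2 = 20; a_3 = 12; a_4 = 2; a_5 = 18; a_6 = 0; a_7 = 6; a_8 = 4; a_9 = 30; a_{10} = 34; a_{11} = 20.
Since a_{11} = a_2 = 20, the sequence is eventually periodic: after a pre-period of length 1 it cycles with period 9.
For n ≥ 2, a_n depends only on (n - 2) mod 9. (1460 - 2) mod 9 = 0, so a_{1460} = a_2 = 20.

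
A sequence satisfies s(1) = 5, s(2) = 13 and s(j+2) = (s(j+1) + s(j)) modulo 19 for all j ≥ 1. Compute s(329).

11

We have s(1) = 5; s(2) = 13; s(3) = 18; s(4) = 12; s(5) = 11; s(6) = 4; s(7) = 15; s(8) = 0; s(9) = 15; s(10) = 15; s(11) = 11; s(12) = 7; s(13) = 18; s(14) = 6; s(15) = 5; s(16) = 11; s(17) = 16; s(18) = 8; s(19) = 5; s(20) = 13.
The sequence repeats with period 18.
So s(329) = s(1 + ((329-1) mod 18)) = s(5) = 11.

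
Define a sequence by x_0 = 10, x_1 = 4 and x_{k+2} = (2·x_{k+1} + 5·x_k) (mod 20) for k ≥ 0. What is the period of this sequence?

x_0 = 10, x_1 = 4, x_2 = 18, x_3 = 16, x_4 = 2, x_5 = 4, x_6 = 18.
Since (x_5, x_6) = (x_1, x_2) = (4, 18) (two consecutive terms determine the rest), the sequence is eventually periodic: after a pre-period of length 1 it cycles with period 4.

4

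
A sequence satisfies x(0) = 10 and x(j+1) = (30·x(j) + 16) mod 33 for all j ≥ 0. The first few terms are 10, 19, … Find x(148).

Listing terms: x(0) = 10; x(1) = 19; x(2) = 25; x(3) = 7; x(4) = 28; x(5) = 31; x(6) = 22; x(7) = 16; x(8) = 1; x(9) = 13; x(10) = 10.
The sequence repeats with period 10.
So x(148) = x(0 + ((148-0) mod 10)) = x(8) = 1.

1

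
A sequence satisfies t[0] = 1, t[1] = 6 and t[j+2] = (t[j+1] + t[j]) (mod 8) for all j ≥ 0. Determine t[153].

Computing terms: t[0] = 1; t[1] = 6; t[2] = 7; t[3] = 5; t[4] = 4; t[5] = 1; t[6] = 5; t[7] = 6; t[8] = 3; t[9] = 1; t[10] = 4; t[11] = 5; t[12] = 1; t[13] = 6.
Since (t[12], t[13]) = (t[0], t[1]) = (1, 6) (two consecutive terms determine the rest), the sequence is periodic with period 12.
(153 - 0) mod 12 = 9, so t[153] = t[9] = 1.

1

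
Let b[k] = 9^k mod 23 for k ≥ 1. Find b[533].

Computing terms: b[1] = 9, b[2] = 12, b[3] = 16, b[4] = 6, b[5] = 8, b[6] = 3, b[7] = 4, b[8] = 13, b[9] = 2, b[10] = 18, b[11] = 1, b[12] = 9.
Since b[12] = b[1] = 9, the sequence is periodic with period 11.
(533 - 1) mod 11 = 4, so b[533] = b[5] = 8.

8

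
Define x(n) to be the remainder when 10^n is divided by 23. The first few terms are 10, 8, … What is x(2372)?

9

x(1) = 10; x(2) = 8; x(3) = 11; x(4) = 18; x(5) = 19; x(6) = 6; x(7) = 14; x(8) = 2; x(9) = 20; x(10) = 16; x(11) = 22; x(12) = 13; x(13) = 15; x(14) = 12; x(15) = 5; x(16) = 4; x(17) = 17; x(18) = 9; x(19) = 21; x(20) = 3; x(21) = 7; x(22) = 1; x(23) = 10.
Since x(23) = x(1) = 10, the sequence is periodic with period 22.
So x(2372) = x(1 + ((2372-1) mod 22)) = x(18) = 9.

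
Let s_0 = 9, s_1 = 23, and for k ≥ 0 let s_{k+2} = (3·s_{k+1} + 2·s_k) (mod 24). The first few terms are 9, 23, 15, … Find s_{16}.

Computing terms: s_0 = 9, s_1 = 23, s_2 = 15, s_3 = 19, s_4 = 15, s_5 = 11, s_6 = 15, s_7 = 19.
Since (s_6, s_7) = (s_2, s_3) = (15, 19) (two consecutive terms determine the rest), the sequence is eventually periodic: after a pre-period of length 2 it cycles with period 4.
For k ≥ 2, s_k depends only on (k - 2) mod 4. (16 - 2) mod 4 = 2, so s_{16} = s_4 = 15.

15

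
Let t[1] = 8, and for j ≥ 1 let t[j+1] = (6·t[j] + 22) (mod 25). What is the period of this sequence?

t[1] = 8; t[2] = 20; t[3] = 17; t[4] = 24; t[5] = 16; t[6] = 18; t[7] = 5; t[8] = 2; t[9] = 9; t[10] = 1; t[11] = 3; t[12] = 15; t[13] = 12; t[14] = 19; t[15] = 11; t[16] = 13; t[17] = 0; t[18] = 22; t[19] = 4; t[20] = 21; t[21] = 23; t[22] = 10; t[23] = 7; t[24] = 14; t[25] = 6; t[26] = 8.
The sequence repeats with period 25.

25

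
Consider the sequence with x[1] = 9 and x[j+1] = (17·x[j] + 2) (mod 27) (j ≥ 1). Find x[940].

11

Computing terms: x[1] = 9,  x[2] = 20,  x[3] = 18,  x[4] = 11,  x[5] = 0,  x[6] = 2,  x[7] = 9.
The sequence repeats with period 6.
So x[940] = x[1 + ((940-1) mod 6)] = x[4] = 11.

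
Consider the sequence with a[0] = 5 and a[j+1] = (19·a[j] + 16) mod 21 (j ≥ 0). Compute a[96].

a[0] = 5; a[1] = 6; a[2] = 4; a[3] = 8; a[4] = 0; a[5] = 16; a[6] = 5.
Since a[6] = a[0] = 5, the sequence is periodic with period 6.
(96 - 0) mod 6 = 0, so a[96] = a[0] = 5.

5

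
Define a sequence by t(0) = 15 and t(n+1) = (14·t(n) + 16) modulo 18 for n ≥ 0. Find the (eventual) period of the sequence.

Listing terms: t(0) = 15; t(1) = 10; t(2) = 12; t(3) = 4; t(4) = 0; t(5) = 16; t(6) = 6; t(7) = 10.
Since t(7) = t(1) = 10, the sequence is eventually periodic: after a pre-period of length 1 it cycles with period 6.

6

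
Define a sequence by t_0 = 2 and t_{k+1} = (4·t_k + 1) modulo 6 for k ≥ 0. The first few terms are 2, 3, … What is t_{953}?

Listing terms: t_0 = 2,  t_1 = 3,  t_2 = 1,  t_3 = 5,  t_4 = 3.
Since t_4 = t_1 = 3, the sequence is eventually periodic: after a pre-period of length 1 it cycles with period 3.
For k ≥ 1, t_k depends only on (k - 1) mod 3. (953 - 1) mod 3 = 1, so t_{953} = t_2 = 1.

1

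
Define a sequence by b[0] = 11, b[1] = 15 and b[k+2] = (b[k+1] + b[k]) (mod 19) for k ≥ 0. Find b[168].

b[0] = 11, b[1] = 15, b[2] = 7, b[3] = 3, b[4] = 10, b[5] = 13, b[6] = 4, b[7] = 17, b[8] = 2, b[9] = 0, b[10] = 2, b[11] = 2, b[12] = 4, b[13] = 6, b[14] = 10, b[15] = 16, b[16] = 7, b[17] = 4, b[18] = 11, b[19] = 15.
The sequence repeats with period 18.
(168 - 0) mod 18 = 6, so b[168] = b[6] = 4.

4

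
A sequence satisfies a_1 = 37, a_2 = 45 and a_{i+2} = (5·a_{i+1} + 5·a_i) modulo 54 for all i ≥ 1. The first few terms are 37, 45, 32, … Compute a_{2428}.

13

We have a_1 = 37, a_2 = 45, a_3 = 32, a_4 = 7, a_5 = 33, a_6 = 38, a_7 = 31, a_8 = 21, a_9 = 44, a_{10} = 1, a_{11} = 9, a_{12} = 50, a_{13} = 25, a_{14} = 51, a_{15} = 2, a_{16} = 49, a_{17} = 39, a_{18} = 8, a_{19} = 19, a_{20} = 27, a_{21} = 14, a_{22} = 43, a_{23} = 15, a_{24} = 20, a_{25} = 13, a_{26} = 3, a_{27} = 26, a_{28} = 37, a_{29} = 45.
Since (a_{28}, a_{29}) = (a_1, a_2) = (37, 45) (two consecutive terms determine the rest), the sequence is periodic with period 27.
So a_{2428} = a_{1 + ((2428-1) mod 27)} = a_{25} = 13.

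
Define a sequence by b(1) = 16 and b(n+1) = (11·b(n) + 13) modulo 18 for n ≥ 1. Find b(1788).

15

Computing terms: b(1) = 16; b(2) = 9; b(3) = 4; b(4) = 3; b(5) = 10; b(6) = 15; b(7) = 16.
The sequence repeats with period 6.
(1788 - 1) mod 6 = 5, so b(1788) = b(6) = 15.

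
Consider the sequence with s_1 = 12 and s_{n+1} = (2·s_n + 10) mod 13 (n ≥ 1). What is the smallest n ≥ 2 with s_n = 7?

7

Computing terms: s_1 = 12, s_2 = 8, s_3 = 0, s_4 = 10, s_5 = 4, s_6 = 5, s_7 = 7, s_8 = 11, s_9 = 6, s_{10} = 9, s_{11} = 2, s_{12} = 1, s_{13} = 12.
Since s_{13} = s_1 = 12, the sequence is periodic with period 12.
The value 7 first appears (with n ≥ 2) at s_7.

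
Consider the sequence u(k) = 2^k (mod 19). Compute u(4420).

Computing terms: u(1) = 2, u(2) = 4, u(3) = 8, u(4) = 16, u(5) = 13, u(6) = 7, u(7) = 14, u(8) = 9, u(9) = 18, u(10) = 17, u(11) = 15, u(12) = 11, u(13) = 3, u(14) = 6, u(15) = 12, u(16) = 5, u(17) = 10, u(18) = 1, u(19) = 2.
The sequence repeats with period 18.
So u(4420) = u(1 + ((4420-1) mod 18)) = u(10) = 17.

17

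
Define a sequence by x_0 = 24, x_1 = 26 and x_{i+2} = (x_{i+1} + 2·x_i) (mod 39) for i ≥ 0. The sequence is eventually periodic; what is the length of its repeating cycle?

x_0 = 24,  x_1 = 26,  x_2 = 35,  x_3 = 9,  x_4 = 1,  x_5 = 19,  x_6 = 21,  x_7 = 20,  x_8 = 23,  x_9 = 24,  x_{10} = 31,  x_{11} = 1,  x_{12} = 24,  x_{13} = 26.
Since (x_{12}, x_{13}) = (x_0, x_1) = (24, 26) (two consecutive terms determine the rest), the sequence is periodic with period 12.

12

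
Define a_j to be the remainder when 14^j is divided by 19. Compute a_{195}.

a_1 = 14, a_2 = 6, a_3 = 8, a_4 = 17, a_5 = 10, a_6 = 7, a_7 = 3, a_8 = 4, a_9 = 18, a_{10} = 5, a_{11} = 13, a_{12} = 11, a_{13} = 2, a_{14} = 9, a_{15} = 12, a_{16} = 16, a_{17} = 15, a_{18} = 1, a_{19} = 14.
Since a_{19} = a_1 = 14, the sequence is periodic with period 18.
(195 - 1) mod 18 = 14, so a_{195} = a_{15} = 12.

12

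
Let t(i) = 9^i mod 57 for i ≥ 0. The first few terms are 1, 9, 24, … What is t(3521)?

24

We have t(0) = 1,  t(1) = 9,  t(2) = 24,  t(3) = 45,  t(4) = 6,  t(5) = 54,  t(6) = 30,  t(7) = 42,  t(8) = 36,  t(9) = 39,  t(10) = 9.
Since t(10) = t(1) = 9, the sequence is eventually periodic: after a pre-period of length 1 it cycles with period 9.
For i ≥ 1, t(i) depends only on (i - 1) mod 9. (3521 - 1) mod 9 = 1, so t(3521) = t(2) = 24.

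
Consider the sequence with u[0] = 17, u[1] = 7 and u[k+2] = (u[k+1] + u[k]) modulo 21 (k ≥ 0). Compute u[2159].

11

u[0] = 17; u[1] = 7; u[2] = 3; u[3] = 10; u[4] = 13; u[5] = 2; u[6] = 15; u[7] = 17; u[8] = 11; u[9] = 7; u[10] = 18; u[11] = 4; u[12] = 1; u[13] = 5; u[14] = 6; u[15] = 11; u[16] = 17; u[17] = 7.
The sequence repeats with period 16.
(2159 - 0) mod 16 = 15, so u[2159] = u[15] = 11.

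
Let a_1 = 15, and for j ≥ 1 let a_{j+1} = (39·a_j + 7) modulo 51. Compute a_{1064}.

a_1 = 15; a_2 = 31; a_3 = 43; a_4 = 1; a_5 = 46; a_6 = 16; a_7 = 19; a_8 = 34; a_9 = 7; a_{10} = 25; a_{11} = 13; a_{12} = 4; a_{13} = 10; a_{14} = 40; a_{15} = 37; a_{16} = 22; a_{17} = 49; a_{18} = 31.
Since a_{18} = a_2 = 31, the sequence is eventually periodic: after a pre-period of length 1 it cycles with period 16.
For j ≥ 2, a_j depends only on (j - 2) mod 16. (1064 - 2) mod 16 = 6, so a_{1064} = a_8 = 34.

34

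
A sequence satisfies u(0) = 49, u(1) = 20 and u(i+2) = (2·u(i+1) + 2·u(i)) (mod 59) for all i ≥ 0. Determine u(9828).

35

Computing terms: u(0) = 49; u(1) = 20; u(2) = 20; u(3) = 21; u(4) = 23; u(5) = 29; u(6) = 45; u(7) = 30; u(8) = 32; u(9) = 6; u(10) = 17; u(11) = 46; u(12) = 8; u(13) = 49; u(14) = 55; u(15) = 31; u(16) = 54; u(17) = 52; u(18) = 35; u(19) = 56; u(20) = 5; u(21) = 4; u(22) = 18; u(23) = 44; u(24) = 6; u(25) = 41; u(26) = 35; u(27) = 34; u(28) = 20; u(29) = 49; u(30) = 20.
The sequence repeats with period 29.
(9828 - 0) mod 29 = 26, so u(9828) = u(26) = 35.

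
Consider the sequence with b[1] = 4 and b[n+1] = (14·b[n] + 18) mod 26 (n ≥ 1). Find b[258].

2

Listing terms: b[1] = 4,  b[2] = 22,  b[3] = 14,  b[4] = 6,  b[5] = 24,  b[6] = 16,  b[7] = 8,  b[8] = 0,  b[9] = 18,  b[10] = 10,  b[11] = 2,  b[12] = 20,  b[13] = 12,  b[14] = 4.
The sequence repeats with period 13.
(258 - 1) mod 13 = 10, so b[258] = b[11] = 2.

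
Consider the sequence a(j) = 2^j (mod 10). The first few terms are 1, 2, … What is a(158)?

Computing terms: a(0) = 1; a(1) = 2; a(2) = 4; a(3) = 8; a(4) = 6; a(5) = 2.
Since a(5) = a(1) = 2, the sequence is eventually periodic: after a pre-period of length 1 it cycles with period 4.
For j ≥ 1, a(j) depends only on (j - 1) mod 4. (158 - 1) mod 4 = 1, so a(158) = a(2) = 4.

4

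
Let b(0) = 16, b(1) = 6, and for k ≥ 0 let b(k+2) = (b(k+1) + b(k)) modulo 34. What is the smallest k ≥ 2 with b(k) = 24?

We have b(0) = 16,  b(1) = 6,  b(2) = 22,  b(3) = 28,  b(4) = 16,  b(5) = 10,  b(6) = 26,  b(7) = 2,  b(8) = 28,  b(9) = 30,  b(10) = 24,  b(11) = 20,  b(12) = 10,  b(13) = 30,  b(14) = 6,  b(15) = 2,  b(16) = 8,  b(17) = 10,  b(18) = 18,  b(19) = 28,  b(20) = 12,  b(21) = 6,  b(22) = 18,  b(23) = 24,  b(24) = 8,  b(25) = 32,  b(26) = 6,  b(27) = 4,  b(28) = 10,  b(29) = 14,  b(30) = 24,  b(31) = 4,  b(32) = 28,  b(33) = 32,  b(34) = 26,  b(35) = 24,  b(36) = 16,  b(37) = 6.
Since (b(36), b(37)) = (b(0), b(1)) = (16, 6) (two consecutive terms determine the rest), the sequence is periodic with period 36.
The value 24 first appears (with k ≥ 2) at b(10).

10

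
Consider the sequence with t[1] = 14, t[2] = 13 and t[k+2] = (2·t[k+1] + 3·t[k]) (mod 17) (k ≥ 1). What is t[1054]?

t[1] = 14, t[2] = 13, t[3] = 0, t[4] = 5, t[5] = 10, t[6] = 1, t[7] = 15, t[8] = 16, t[9] = 9, t[10] = 15, t[11] = 6, t[12] = 6, t[13] = 13, t[14] = 10, t[15] = 8, t[16] = 12, t[17] = 14, t[18] = 13.
The sequence repeats with period 16.
(1054 - 1) mod 16 = 13, so t[1054] = t[14] = 10.

10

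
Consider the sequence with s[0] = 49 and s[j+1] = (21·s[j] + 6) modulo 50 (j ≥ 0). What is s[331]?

15

Listing terms: s[0] = 49, s[1] = 35, s[2] = 41, s[3] = 17, s[4] = 13, s[5] = 29, s[6] = 15, s[7] = 21, s[8] = 47, s[9] = 43, s[10] = 9, s[11] = 45, s[12] = 1, s[13] = 27, s[14] = 23, s[15] = 39, s[16] = 25, s[17] = 31, s[18] = 7, s[19] = 3, s[20] = 19, s[21] = 5, s[22] = 11, s[23] = 37, s[24] = 33, s[25] = 49.
The sequence repeats with period 25.
So s[331] = s[0 + ((331-0) mod 25)] = s[6] = 15.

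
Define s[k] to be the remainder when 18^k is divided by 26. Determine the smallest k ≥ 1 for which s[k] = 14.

Computing terms: s[0] = 1,  s[1] = 18,  s[2] = 12,  s[3] = 8,  s[4] = 14,  s[5] = 18.
Since s[5] = s[1] = 18, the sequence is eventually periodic: after a pre-period of length 1 it cycles with period 4.
The value 14 first appears (with k ≥ 1) at s[4].

4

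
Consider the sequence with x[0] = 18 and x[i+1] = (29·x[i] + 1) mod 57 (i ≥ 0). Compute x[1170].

18

x[0] = 18, x[1] = 10, x[2] = 6, x[3] = 4, x[4] = 3, x[5] = 31, x[6] = 45, x[7] = 52, x[8] = 27, x[9] = 43, x[10] = 51, x[11] = 55, x[12] = 0, x[13] = 1, x[14] = 30, x[15] = 16, x[16] = 9, x[17] = 34, x[18] = 18.
Since x[18] = x[0] = 18, the sequence is periodic with period 18.
So x[1170] = x[0 + ((1170-0) mod 18)] = x[0] = 18.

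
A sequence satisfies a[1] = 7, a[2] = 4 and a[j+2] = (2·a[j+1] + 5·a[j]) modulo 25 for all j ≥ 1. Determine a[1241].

We have a[1] = 7; a[2] = 4; a[3] = 18; a[4] = 6; a[5] = 2; a[6] = 9; a[7] = 3; a[8] = 1; a[9] = 17; a[10] = 14; a[11] = 13; a[12] = 21; a[13] = 7; a[14] = 19; a[15] = 23; a[16] = 16; a[17] = 22; a[18] = 24; a[19] = 8; a[20] = 11; a[21] = 12; a[22] = 4; a[23] = 18.
Since (a[22], a[23]) = (a[2], a[3]) = (4, 18) (two consecutive terms determine the rest), the sequence is eventually periodic: after a pre-period of length 1 it cycles with period 20.
For j ≥ 2, a[j] depends only on (j - 2) mod 20. (1241 - 2) mod 20 = 19, so a[1241] = a[21] = 12.

12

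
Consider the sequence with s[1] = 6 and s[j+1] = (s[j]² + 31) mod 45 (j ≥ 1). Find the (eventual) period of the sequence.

3

Listing terms: s[1] = 6,  s[2] = 22,  s[3] = 20,  s[4] = 26,  s[5] = 32,  s[6] = 20.
Since s[6] = s[3] = 20, the sequence is eventually periodic: after a pre-period of length 2 it cycles with period 3.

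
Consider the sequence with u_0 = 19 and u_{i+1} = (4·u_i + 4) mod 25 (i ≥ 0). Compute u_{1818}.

14

u_0 = 19,  u_1 = 5,  u_2 = 24,  u_3 = 0,  u_4 = 4,  u_5 = 20,  u_6 = 9,  u_7 = 15,  u_8 = 14,  u_9 = 10,  u_{10} = 19.
Since u_{10} = u_0 = 19, the sequence is periodic with period 10.
So u_{1818} = u_{0 + ((1818-0) mod 10)} = u_8 = 14.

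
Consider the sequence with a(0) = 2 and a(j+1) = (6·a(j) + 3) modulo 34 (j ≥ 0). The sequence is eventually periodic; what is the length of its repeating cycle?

a(0) = 2, a(1) = 15, a(2) = 25, a(3) = 17, a(4) = 3, a(5) = 21, a(6) = 27, a(7) = 29, a(8) = 7, a(9) = 11, a(10) = 1, a(11) = 9, a(12) = 23, a(13) = 5, a(14) = 33, a(15) = 31, a(16) = 19, a(17) = 15.
Since a(17) = a(1) = 15, the sequence is eventually periodic: after a pre-period of length 1 it cycles with period 16.

16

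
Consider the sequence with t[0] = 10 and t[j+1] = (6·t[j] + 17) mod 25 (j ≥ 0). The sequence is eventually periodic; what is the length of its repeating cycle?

Computing terms: t[0] = 10; t[1] = 2; t[2] = 4; t[3] = 16; t[4] = 13; t[5] = 20; t[6] = 12; t[7] = 14; t[8] = 1; t[9] = 23; t[10] = 5; t[11] = 22; t[12] = 24; t[13] = 11; t[14] = 8; t[15] = 15; t[16] = 7; t[17] = 9; t[18] = 21; t[19] = 18; t[20] = 0; t[21] = 17; t[22] = 19; t[23] = 6; t[24] = 3; t[25] = 10.
The sequence repeats with period 25.

25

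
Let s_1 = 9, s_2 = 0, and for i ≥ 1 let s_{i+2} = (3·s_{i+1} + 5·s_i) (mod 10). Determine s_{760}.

5

Listing terms: s_1 = 9, s_2 = 0, s_3 = 5, s_4 = 5, s_5 = 0, s_6 = 5.
Since (s_5, s_6) = (s_2, s_3) = (0, 5) (two consecutive terms determine the rest), the sequence is eventually periodic: after a pre-period of length 1 it cycles with period 3.
For i ≥ 2, s_i depends only on (i - 2) mod 3. (760 - 2) mod 3 = 2, so s_{760} = s_4 = 5.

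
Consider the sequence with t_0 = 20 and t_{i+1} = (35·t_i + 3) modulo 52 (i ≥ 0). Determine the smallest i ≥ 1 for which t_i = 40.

4

Listing terms: t_0 = 20,  t_1 = 27,  t_2 = 12,  t_3 = 7,  t_4 = 40,  t_5 = 51,  t_6 = 20.
Since t_6 = t_0 = 20, the sequence is periodic with period 6.
The value 40 first appears (with i ≥ 1) at t_4.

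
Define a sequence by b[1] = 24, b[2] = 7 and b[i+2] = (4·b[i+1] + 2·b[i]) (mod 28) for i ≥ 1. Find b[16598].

Computing terms: b[1] = 24,  b[2] = 7,  b[3] = 20,  b[4] = 10,  b[5] = 24,  b[6] = 4,  b[7] = 8,  b[8] = 12,  b[9] = 8,  b[10] = 0,  b[11] = 16,  b[12] = 8,  b[13] = 8,  b[14] = 20,  b[15] = 12,  b[16] = 4,  b[17] = 12,  b[18] = 0,  b[19] = 24,  b[20] = 12,  b[21] = 12,  b[22] = 16,  b[23] = 4,  b[24] = 20,  b[25] = 4,  b[26] = 0,  b[27] = 8,  b[28] = 4,  b[29] = 4,  b[30] = 24,  b[31] = 20,  b[32] = 16,  b[33] = 20,  b[34] = 0,  b[35] = 12,  b[36] = 20,  b[37] = 20,  b[38] = 8,  b[39] = 16,  b[40] = 24,  b[41] = 16,  b[42] = 0,  b[43] = 4,  b[44] = 16,  b[45] = 16,  b[46] = 12,  b[47] = 24,  b[48] = 8,  b[49] = 24,  b[50] = 0,  b[51] = 20,  b[52] = 24,  b[53] = 24,  b[54] = 4.
Since (b[53], b[54]) = (b[5], b[6]) = (24, 4) (two consecutive terms determine the rest), the sequence is eventually periodic: after a pre-period of length 4 it cycles with period 48.
For i ≥ 5, b[i] depends only on (i - 5) mod 48. (16598 - 5) mod 48 = 33, so b[16598] = b[38] = 8.

8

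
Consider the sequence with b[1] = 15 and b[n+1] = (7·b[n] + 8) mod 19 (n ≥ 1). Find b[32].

18

We have b[1] = 15,  b[2] = 18,  b[3] = 1,  b[4] = 15.
The sequence repeats with period 3.
So b[32] = b[1 + ((32-1) mod 3)] = b[2] = 18.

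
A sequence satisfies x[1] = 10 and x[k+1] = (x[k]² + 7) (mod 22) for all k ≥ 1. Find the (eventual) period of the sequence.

6

Computing terms: x[1] = 10,  x[2] = 19,  x[3] = 16,  x[4] = 21,  x[5] = 8,  x[6] = 5,  x[7] = 10.
Since x[7] = x[1] = 10, the sequence is periodic with period 6.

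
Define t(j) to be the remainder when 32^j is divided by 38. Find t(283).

34

Computing terms: t(1) = 32,  t(2) = 36,  t(3) = 12,  t(4) = 4,  t(5) = 14,  t(6) = 30,  t(7) = 10,  t(8) = 16,  t(9) = 18,  t(10) = 6,  t(11) = 2,  t(12) = 26,  t(13) = 34,  t(14) = 24,  t(15) = 8,  t(16) = 28,  t(17) = 22,  t(18) = 20,  t(19) = 32.
Since t(19) = t(1) = 32, the sequence is periodic with period 18.
(283 - 1) mod 18 = 12, so t(283) = t(13) = 34.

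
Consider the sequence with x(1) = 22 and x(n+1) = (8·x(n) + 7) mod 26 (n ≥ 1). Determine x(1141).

We have x(1) = 22, x(2) = 1, x(3) = 15, x(4) = 23, x(5) = 9, x(6) = 1.
Since x(6) = x(2) = 1, the sequence is eventually periodic: after a pre-period of length 1 it cycles with period 4.
For n ≥ 2, x(n) depends only on (n - 2) mod 4. (1141 - 2) mod 4 = 3, so x(1141) = x(5) = 9.

9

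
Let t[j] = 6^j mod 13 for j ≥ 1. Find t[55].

7

Listing terms: t[1] = 6,  t[2] = 10,  t[3] = 8,  t[4] = 9,  t[5] = 2,  t[6] = 12,  t[7] = 7,  t[8] = 3,  t[9] = 5,  t[10] = 4,  t[11] = 11,  t[12] = 1,  t[13] = 6.
The sequence repeats with period 12.
So t[55] = t[1 + ((55-1) mod 12)] = t[7] = 7.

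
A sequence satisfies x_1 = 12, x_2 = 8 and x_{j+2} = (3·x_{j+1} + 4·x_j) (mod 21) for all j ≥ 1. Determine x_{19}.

12

We have x_1 = 12, x_2 = 8, x_3 = 9, x_4 = 17, x_5 = 3, x_6 = 14, x_7 = 12, x_8 = 8.
The sequence repeats with period 6.
(19 - 1) mod 6 = 0, so x_{19} = x_1 = 12.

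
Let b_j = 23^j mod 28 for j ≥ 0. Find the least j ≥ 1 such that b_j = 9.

We have b_0 = 1,  b_1 = 23,  b_2 = 25,  b_3 = 15,  b_4 = 9,  b_5 = 11,  b_6 = 1.
The sequence repeats with period 6.
The value 9 first appears (with j ≥ 1) at b_4.

4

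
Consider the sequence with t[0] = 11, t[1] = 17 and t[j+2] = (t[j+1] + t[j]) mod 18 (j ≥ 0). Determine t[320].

14

We have t[0] = 11, t[1] = 17, t[2] = 10, t[3] = 9, t[4] = 1, t[5] = 10, t[6] = 11, t[7] = 3, t[8] = 14, t[9] = 17, t[10] = 13, t[11] = 12, t[12] = 7, t[13] = 1, t[14] = 8, t[15] = 9, t[16] = 17, t[17] = 8, t[18] = 7, t[19] = 15, t[20] = 4, t[21] = 1, t[22] = 5, t[23] = 6, t[24] = 11, t[25] = 17.
The sequence repeats with period 24.
(320 - 0) mod 24 = 8, so t[320] = t[8] = 14.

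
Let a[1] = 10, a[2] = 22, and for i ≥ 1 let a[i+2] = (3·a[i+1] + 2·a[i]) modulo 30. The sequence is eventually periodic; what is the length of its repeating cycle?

We have a[1] = 10,  a[2] = 22,  a[3] = 26,  a[4] = 2,  a[5] = 28,  a[6] = 28,  a[7] = 20,  a[8] = 26,  a[9] = 28,  a[10] = 16,  a[11] = 14,  a[12] = 14,  a[13] = 10,  a[14] = 28,  a[15] = 14,  a[16] = 8,  a[17] = 22,  a[18] = 22,  a[19] = 20,  a[20] = 14,  a[21] = 22,  a[22] = 4,  a[23] = 26,  a[24] = 26,  a[25] = 10,  a[26] = 22.
The sequence repeats with period 24.

24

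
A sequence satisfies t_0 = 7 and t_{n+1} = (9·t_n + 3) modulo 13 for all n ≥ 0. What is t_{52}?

Listing terms: t_0 = 7; t_1 = 1; t_2 = 12; t_3 = 7.
The sequence repeats with period 3.
(52 - 0) mod 3 = 1, so t_{52} = t_1 = 1.

1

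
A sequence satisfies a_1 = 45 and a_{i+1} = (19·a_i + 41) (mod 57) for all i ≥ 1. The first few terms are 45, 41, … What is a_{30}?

22

We have a_1 = 45; a_2 = 41; a_3 = 22; a_4 = 3; a_5 = 41.
Since a_5 = a_2 = 41, the sequence is eventually periodic: after a pre-period of length 1 it cycles with period 3.
For i ≥ 2, a_i depends only on (i - 2) mod 3. (30 - 2) mod 3 = 1, so a_{30} = a_3 = 22.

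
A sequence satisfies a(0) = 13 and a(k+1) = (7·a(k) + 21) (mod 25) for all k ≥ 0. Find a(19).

6

a(0) = 13,  a(1) = 12,  a(2) = 5,  a(3) = 6,  a(4) = 13.
Since a(4) = a(0) = 13, the sequence is periodic with period 4.
So a(19) = a(0 + ((19-0) mod 4)) = a(3) = 6.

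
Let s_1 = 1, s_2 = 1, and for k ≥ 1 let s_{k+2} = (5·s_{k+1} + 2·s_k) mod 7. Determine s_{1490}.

1

Listing terms: s_1 = 1, s_2 = 1, s_3 = 0, s_4 = 2, s_5 = 3, s_6 = 5, s_7 = 3, s_8 = 4, s_9 = 5, s_{10} = 5, s_{11} = 0, s_{12} = 3, s_{13} = 1, s_{14} = 4, s_{15} = 1, s_{16} = 6, s_{17} = 4, s_{18} = 4, s_{19} = 0, s_{20} = 1, s_{21} = 5, s_{22} = 6, s_{23} = 5, s_{24} = 2, s_{25} = 6, s_{26} = 6, s_{27} = 0, s_{28} = 5, s_{29} = 4, s_{30} = 2, s_{31} = 4, s_{32} = 3, s_{33} = 2, s_{34} = 2, s_{35} = 0, s_{36} = 4, s_{37} = 6, s_{38} = 3, s_{39} = 6, s_{40} = 1, s_{41} = 3, s_{42} = 3, s_{43} = 0, s_{44} = 6, s_{45} = 2, s_{46} = 1, s_{47} = 2, s_{48} = 5, s_{49} = 1, s_{50} = 1.
The sequence repeats with period 48.
So s_{1490} = s_{1 + ((1490-1) mod 48)} = s_2 = 1.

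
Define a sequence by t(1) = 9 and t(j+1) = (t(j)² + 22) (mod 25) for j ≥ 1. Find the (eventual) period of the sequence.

8

Listing terms: t(1) = 9,  t(2) = 3,  t(3) = 6,  t(4) = 8,  t(5) = 11,  t(6) = 18,  t(7) = 21,  t(8) = 13,  t(9) = 16,  t(10) = 3.
Since t(10) = t(2) = 3, the sequence is eventually periodic: after a pre-period of length 1 it cycles with period 8.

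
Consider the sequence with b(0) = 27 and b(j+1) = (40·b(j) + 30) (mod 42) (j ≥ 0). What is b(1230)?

6

Listing terms: b(0) = 27; b(1) = 18; b(2) = 36; b(3) = 0; b(4) = 30; b(5) = 12; b(6) = 6; b(7) = 18.
Since b(7) = b(1) = 18, the sequence is eventually periodic: after a pre-period of length 1 it cycles with period 6.
For j ≥ 1, b(j) depends only on (j - 1) mod 6. (1230 - 1) mod 6 = 5, so b(1230) = b(6) = 6.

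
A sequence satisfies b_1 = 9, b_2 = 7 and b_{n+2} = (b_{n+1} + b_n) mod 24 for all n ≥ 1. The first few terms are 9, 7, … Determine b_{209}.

15

b_1 = 9, b_2 = 7, b_3 = 16, b_4 = 23, b_5 = 15, b_6 = 14, b_7 = 5, b_8 = 19, b_9 = 0, b_{10} = 19, b_{11} = 19, b_{12} = 14, b_{13} = 9, b_{14} = 23, b_{15} = 8, b_{16} = 7, b_{17} = 15, b_{18} = 22, b_{19} = 13, b_{20} = 11, b_{21} = 0, b_{22} = 11, b_{23} = 11, b_{24} = 22, b_{25} = 9, b_{26} = 7.
Since (b_{25}, b_{26}) = (b_1, b_2) = (9, 7) (two consecutive terms determine the rest), the sequence is periodic with period 24.
(209 - 1) mod 24 = 16, so b_{209} = b_{17} = 15.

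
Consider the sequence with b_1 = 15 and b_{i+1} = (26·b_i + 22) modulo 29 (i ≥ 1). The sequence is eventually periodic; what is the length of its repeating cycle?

28

b_1 = 15, b_2 = 6, b_3 = 4, b_4 = 10, b_5 = 21, b_6 = 17, b_7 = 0, b_8 = 22, b_9 = 14, b_{10} = 9, b_{11} = 24, b_{12} = 8, b_{13} = 27, b_{14} = 28, b_{15} = 25, b_{16} = 5, b_{17} = 7, b_{18} = 1, b_{19} = 19, b_{20} = 23, b_{21} = 11, b_{22} = 18, b_{23} = 26, b_{24} = 2, b_{25} = 16, b_{26} = 3, b_{27} = 13, b_{28} = 12, b_{29} = 15.
The sequence repeats with period 28.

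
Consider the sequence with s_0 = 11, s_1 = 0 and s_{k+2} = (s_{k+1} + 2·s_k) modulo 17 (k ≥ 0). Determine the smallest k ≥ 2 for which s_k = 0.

9

s_0 = 11,  s_1 = 0,  s_2 = 5,  s_3 = 5,  s_4 = 15,  s_5 = 8,  s_6 = 4,  s_7 = 3,  s_8 = 11,  s_9 = 0.
Since (s_8, s_9) = (s_0, s_1) = (11, 0) (two consecutive terms determine the rest), the sequence is periodic with period 8.
The value 0 next appears (with k ≥ 2) at s_9.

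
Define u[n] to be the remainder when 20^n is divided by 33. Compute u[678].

u[0] = 1,  u[1] = 20,  u[2] = 4,  u[3] = 14,  u[4] = 16,  u[5] = 23,  u[6] = 31,  u[7] = 26,  u[8] = 25,  u[9] = 5,  u[10] = 1.
The sequence repeats with period 10.
(678 - 0) mod 10 = 8, so u[678] = u[8] = 25.

25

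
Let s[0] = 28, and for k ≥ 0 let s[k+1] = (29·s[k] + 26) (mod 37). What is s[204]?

s[0] = 28; s[1] = 24; s[2] = 19; s[3] = 22; s[4] = 35; s[5] = 5; s[6] = 23; s[7] = 27; s[8] = 32; s[9] = 29; s[10] = 16; s[11] = 9; s[12] = 28.
Since s[12] = s[0] = 28, the sequence is periodic with period 12.
So s[204] = s[0 + ((204-0) mod 12)] = s[0] = 28.

28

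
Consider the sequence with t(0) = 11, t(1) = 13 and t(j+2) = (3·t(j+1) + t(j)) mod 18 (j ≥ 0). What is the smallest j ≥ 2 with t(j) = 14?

t(0) = 11,  t(1) = 13,  t(2) = 14,  t(3) = 1,  t(4) = 17,  t(5) = 16,  t(6) = 11,  t(7) = 13.
The sequence repeats with period 6.
The value 14 first appears (with j ≥ 2) at t(2).

2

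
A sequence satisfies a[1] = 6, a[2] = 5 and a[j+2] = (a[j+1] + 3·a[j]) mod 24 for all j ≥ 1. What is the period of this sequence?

Listing terms: a[1] = 6, a[2] = 5, a[3] = 23, a[4] = 14, a[5] = 11, a[6] = 5, a[7] = 14, a[8] = 5, a[9] = 23.
Since (a[8], a[9]) = (a[2], a[3]) = (5, 23) (two consecutive terms determine the rest), the sequence is eventually periodic: after a pre-period of length 1 it cycles with period 6.

6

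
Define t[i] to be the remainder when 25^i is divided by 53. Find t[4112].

15

We have t[0] = 1; t[1] = 25; t[2] = 42; t[3] = 43; t[4] = 15; t[5] = 4; t[6] = 47; t[7] = 9; t[8] = 13; t[9] = 7; t[10] = 16; t[11] = 29; t[12] = 36; t[13] = 52; t[14] = 28; t[15] = 11; t[16] = 10; t[17] = 38; t[18] = 49; t[19] = 6; t[20] = 44; t[21] = 40; t[22] = 46; t[23] = 37; t[24] = 24; t[25] = 17; t[26] = 1.
The sequence repeats with period 26.
(4112 - 0) mod 26 = 4, so t[4112] = t[4] = 15.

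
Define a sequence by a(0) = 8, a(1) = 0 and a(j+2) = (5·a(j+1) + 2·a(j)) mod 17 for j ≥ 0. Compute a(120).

Listing terms: a(0) = 8,  a(1) = 0,  a(2) = 16,  a(3) = 12,  a(4) = 7,  a(5) = 8,  a(6) = 3,  a(7) = 14,  a(8) = 8,  a(9) = 0.
The sequence repeats with period 8.
So a(120) = a(0 + ((120-0) mod 8)) = a(0) = 8.

8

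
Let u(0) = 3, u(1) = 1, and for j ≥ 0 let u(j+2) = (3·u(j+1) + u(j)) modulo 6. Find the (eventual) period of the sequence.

Listing terms: u(0) = 3,  u(1) = 1,  u(2) = 0,  u(3) = 1,  u(4) = 3,  u(5) = 4,  u(6) = 3,  u(7) = 1.
Since (u(6), u(7)) = (u(0), u(1)) = (3, 1) (two consecutive terms determine the rest), the sequence is periodic with period 6.

6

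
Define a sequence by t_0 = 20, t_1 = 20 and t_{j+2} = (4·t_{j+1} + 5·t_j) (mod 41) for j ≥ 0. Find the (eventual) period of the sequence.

Computing terms: t_0 = 20,  t_1 = 20,  t_2 = 16,  t_3 = 0,  t_4 = 39,  t_5 = 33,  t_6 = 40,  t_7 = 38,  t_8 = 24,  t_9 = 40,  t_{10} = 34,  t_{11} = 8,  t_{12} = 38,  t_{13} = 28,  t_{14} = 15,  t_{15} = 36,  t_{16} = 14,  t_{17} = 31,  t_{18} = 30,  t_{19} = 29,  t_{20} = 20,  t_{21} = 20.
The sequence repeats with period 20.

20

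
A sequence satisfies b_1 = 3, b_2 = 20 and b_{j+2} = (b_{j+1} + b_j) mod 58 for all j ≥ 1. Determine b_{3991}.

Computing terms: b_1 = 3; b_2 = 20; b_3 = 23; b_4 = 43; b_5 = 8; b_6 = 51; b_7 = 1; b_8 = 52; b_9 = 53; b_{10} = 47; b_{11} = 42; b_{12} = 31; b_{13} = 15; b_{14} = 46; b_{15} = 3; b_{16} = 49; b_{17} = 52; b_{18} = 43; b_{19} = 37; b_{20} = 22; b_{21} = 1; b_{22} = 23; b_{23} = 24; b_{24} = 47; b_{25} = 13; b_{26} = 2; b_{27} = 15; b_{28} = 17; b_{29} = 32; b_{30} = 49; b_{31} = 23; b_{32} = 14; b_{33} = 37; b_{34} = 51; b_{35} = 30; b_{36} = 23; b_{37} = 53; b_{38} = 18; b_{39} = 13; b_{40} = 31; b_{41} = 44; b_{42} = 17; b_{43} = 3; b_{44} = 20.
The sequence repeats with period 42.
So b_{3991} = b_{1 + ((3991-1) mod 42)} = b_1 = 3.

3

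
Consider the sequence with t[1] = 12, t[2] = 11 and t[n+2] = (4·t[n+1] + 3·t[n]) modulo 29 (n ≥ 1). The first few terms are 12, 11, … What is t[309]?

t[1] = 12; t[2] = 11; t[3] = 22; t[4] = 5; t[5] = 28; t[6] = 11; t[7] = 12; t[8] = 23; t[9] = 12; t[10] = 1; t[11] = 11; t[12] = 18; t[13] = 18; t[14] = 10; t[15] = 7; t[16] = 0; t[17] = 21; t[18] = 26; t[19] = 22; t[20] = 21; t[21] = 5; t[22] = 25; t[23] = 28; t[24] = 13; t[25] = 20; t[26] = 3; t[27] = 14; t[28] = 7; t[29] = 12; t[30] = 11.
The sequence repeats with period 28.
(309 - 1) mod 28 = 0, so t[309] = t[1] = 12.

12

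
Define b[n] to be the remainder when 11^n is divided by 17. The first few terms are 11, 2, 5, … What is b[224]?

1

Listing terms: b[1] = 11; b[2] = 2; b[3] = 5; b[4] = 4; b[5] = 10; b[6] = 8; b[7] = 3; b[8] = 16; b[9] = 6; b[10] = 15; b[11] = 12; b[12] = 13; b[13] = 7; b[14] = 9; b[15] = 14; b[16] = 1; b[17] = 11.
The sequence repeats with period 16.
So b[224] = b[1 + ((224-1) mod 16)] = b[16] = 1.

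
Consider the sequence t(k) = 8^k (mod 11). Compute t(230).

1

t(1) = 8; t(2) = 9; t(3) = 6; t(4) = 4; t(5) = 10; t(6) = 3; t(7) = 2; t(8) = 5; t(9) = 7; t(10) = 1; t(11) = 8.
Since t(11) = t(1) = 8, the sequence is periodic with period 10.
So t(230) = t(1 + ((230-1) mod 10)) = t(10) = 1.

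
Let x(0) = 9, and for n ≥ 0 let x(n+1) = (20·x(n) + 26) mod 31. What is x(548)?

x(0) = 9, x(1) = 20, x(2) = 23, x(3) = 21, x(4) = 12, x(5) = 18, x(6) = 14, x(7) = 27, x(8) = 8, x(9) = 0, x(10) = 26, x(11) = 19, x(12) = 3, x(13) = 24, x(14) = 10, x(15) = 9.
The sequence repeats with period 15.
So x(548) = x(0 + ((548-0) mod 15)) = x(8) = 8.

8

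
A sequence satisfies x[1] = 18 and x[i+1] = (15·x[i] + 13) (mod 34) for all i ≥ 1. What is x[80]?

x[1] = 18; x[2] = 11; x[3] = 8; x[4] = 31; x[5] = 2; x[6] = 9; x[7] = 12; x[8] = 23; x[9] = 18.
The sequence repeats with period 8.
So x[80] = x[1 + ((80-1) mod 8)] = x[8] = 23.

23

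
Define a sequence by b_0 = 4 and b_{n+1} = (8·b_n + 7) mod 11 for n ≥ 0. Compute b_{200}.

We have b_0 = 4,  b_1 = 6,  b_2 = 0,  b_3 = 7,  b_4 = 8,  b_5 = 5,  b_6 = 3,  b_7 = 9,  b_8 = 2,  b_9 = 1,  b_{10} = 4.
Since b_{10} = b_0 = 4, the sequence is periodic with period 10.
(200 - 0) mod 10 = 0, so b_{200} = b_0 = 4.

4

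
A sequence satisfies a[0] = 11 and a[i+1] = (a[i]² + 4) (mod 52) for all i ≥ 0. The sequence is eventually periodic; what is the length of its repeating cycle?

6

We have a[0] = 11; a[1] = 21; a[2] = 29; a[3] = 13; a[4] = 17; a[5] = 33; a[6] = 1; a[7] = 5; a[8] = 29.
Since a[8] = a[2] = 29, the sequence is eventually periodic: after a pre-period of length 2 it cycles with period 6.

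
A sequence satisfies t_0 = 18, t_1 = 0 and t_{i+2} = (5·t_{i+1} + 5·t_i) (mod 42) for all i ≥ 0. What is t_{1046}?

Listing terms: t_0 = 18; t_1 = 0; t_2 = 6; t_3 = 30; t_4 = 12; t_5 = 0; t_6 = 18; t_7 = 6; t_8 = 36; t_9 = 0; t_{10} = 12; t_{11} = 18; t_{12} = 24; t_{13} = 0; t_{14} = 36; t_{15} = 12; t_{16} = 30; t_{17} = 0; t_{18} = 24; t_{19} = 36; t_{20} = 6; t_{21} = 0; t_{22} = 30; t_{23} = 24; t_{24} = 18; t_{25} = 0.
Since (t_{24}, t_{25}) = (t_0, t_1) = (18, 0) (two consecutive terms determine the rest), the sequence is periodic with period 24.
So t_{1046} = t_{0 + ((1046-0) mod 24)} = t_{14} = 36.

36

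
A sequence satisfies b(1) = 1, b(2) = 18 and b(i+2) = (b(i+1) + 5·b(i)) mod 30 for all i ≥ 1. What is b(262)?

b(1) = 1,  b(2) = 18,  b(3) = 23,  b(4) = 23,  b(5) = 18,  b(6) = 13,  b(7) = 13,  b(8) = 18,  b(9) = 23.
Since (b(8), b(9)) = (b(2), b(3)) = (18, 23) (two consecutive terms determine the rest), the sequence is eventually periodic: after a pre-period of length 1 it cycles with period 6.
For i ≥ 2, b(i) depends only on (i - 2) mod 6. (262 - 2) mod 6 = 2, so b(262) = b(4) = 23.

23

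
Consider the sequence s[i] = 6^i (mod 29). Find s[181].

5

We have s[1] = 6,  s[2] = 7,  s[3] = 13,  s[4] = 20,  s[5] = 4,  s[6] = 24,  s[7] = 28,  s[8] = 23,  s[9] = 22,  s[10] = 16,  s[11] = 9,  s[12] = 25,  s[13] = 5,  s[14] = 1,  s[15] = 6.
Since s[15] = s[1] = 6, the sequence is periodic with period 14.
(181 - 1) mod 14 = 12, so s[181] = s[13] = 5.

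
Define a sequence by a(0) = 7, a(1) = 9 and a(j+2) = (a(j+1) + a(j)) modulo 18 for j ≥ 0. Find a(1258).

13

Listing terms: a(0) = 7; a(1) = 9; a(2) = 16; a(3) = 7; a(4) = 5; a(5) = 12; a(6) = 17; a(7) = 11; a(8) = 10; a(9) = 3; a(10) = 13; a(11) = 16; a(12) = 11; a(13) = 9; a(14) = 2; a(15) = 11; a(16) = 13; a(17) = 6; a(18) = 1; a(19) = 7; a(20) = 8; a(21) = 15; a(22) = 5; a(23) = 2; a(24) = 7; a(25) = 9.
Since (a(24), a(25)) = (a(0), a(1)) = (7, 9) (two consecutive terms determine the rest), the sequence is periodic with period 24.
So a(1258) = a(0 + ((1258-0) mod 24)) = a(10) = 13.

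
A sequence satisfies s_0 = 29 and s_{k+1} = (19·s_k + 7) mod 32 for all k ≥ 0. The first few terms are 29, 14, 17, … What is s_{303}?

18

We have s_0 = 29, s_1 = 14, s_2 = 17, s_3 = 10, s_4 = 5, s_5 = 6, s_6 = 25, s_7 = 2, s_8 = 13, s_9 = 30, s_{10} = 1, s_{11} = 26, s_{12} = 21, s_{13} = 22, s_{14} = 9, s_{15} = 18, s_{16} = 29.
The sequence repeats with period 16.
(303 - 0) mod 16 = 15, so s_{303} = s_{15} = 18.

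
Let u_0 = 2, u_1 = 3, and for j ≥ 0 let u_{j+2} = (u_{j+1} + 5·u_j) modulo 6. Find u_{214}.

We have u_0 = 2; u_1 = 3; u_2 = 1; u_3 = 4; u_4 = 3; u_5 = 5; u_6 = 2; u_7 = 3.
The sequence repeats with period 6.
So u_{214} = u_{0 + ((214-0) mod 6)} = u_4 = 3.

3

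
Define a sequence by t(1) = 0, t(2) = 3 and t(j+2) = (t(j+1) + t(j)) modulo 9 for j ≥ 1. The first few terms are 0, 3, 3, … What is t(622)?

Listing terms: t(1) = 0, t(2) = 3, t(3) = 3, t(4) = 6, t(5) = 0, t(6) = 6, t(7) = 6, t(8) = 3, t(9) = 0, t(10) = 3.
The sequence repeats with period 8.
So t(622) = t(1 + ((622-1) mod 8)) = t(6) = 6.

6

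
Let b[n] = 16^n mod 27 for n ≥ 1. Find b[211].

7

Computing terms: b[1] = 16; b[2] = 13; b[3] = 19; b[4] = 7; b[5] = 4; b[6] = 10; b[7] = 25; b[8] = 22; b[9] = 1; b[10] = 16.
The sequence repeats with period 9.
(211 - 1) mod 9 = 3, so b[211] = b[4] = 7.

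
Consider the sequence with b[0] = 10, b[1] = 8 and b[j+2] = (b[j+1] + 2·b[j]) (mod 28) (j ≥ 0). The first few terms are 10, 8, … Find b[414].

Listing terms: b[0] = 10,  b[1] = 8,  b[2] = 0,  b[3] = 16,  b[4] = 16,  b[5] = 20,  b[6] = 24,  b[7] = 8,  b[8] = 0.
Since (b[7], b[8]) = (b[1], b[2]) = (8, 0) (two consecutive terms determine the rest), the sequence is eventually periodic: after a pre-period of length 1 it cycles with period 6.
For j ≥ 1, b[j] depends only on (j - 1) mod 6. (414 - 1) mod 6 = 5, so b[414] = b[6] = 24.

24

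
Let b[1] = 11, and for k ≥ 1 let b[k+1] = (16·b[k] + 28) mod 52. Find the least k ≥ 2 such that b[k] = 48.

b[1] = 11,  b[2] = 48,  b[3] = 16,  b[4] = 24,  b[5] = 48.
Since b[5] = b[2] = 48, the sequence is eventually periodic: after a pre-period of length 1 it cycles with period 3.
The value 48 first appears (with k ≥ 2) at b[2].

2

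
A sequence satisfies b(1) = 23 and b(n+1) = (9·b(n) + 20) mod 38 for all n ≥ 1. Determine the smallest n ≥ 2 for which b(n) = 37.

b(1) = 23,  b(2) = 37,  b(3) = 11,  b(4) = 5,  b(5) = 27,  b(6) = 35,  b(7) = 31,  b(8) = 33,  b(9) = 13,  b(10) = 23.
The sequence repeats with period 9.
The value 37 first appears (with n ≥ 2) at b(2).

2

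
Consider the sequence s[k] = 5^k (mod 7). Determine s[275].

3

Computing terms: s[0] = 1, s[1] = 5, s[2] = 4, s[3] = 6, s[4] = 2, s[5] = 3, s[6] = 1.
Since s[6] = s[0] = 1, the sequence is periodic with period 6.
So s[275] = s[0 + ((275-0) mod 6)] = s[5] = 3.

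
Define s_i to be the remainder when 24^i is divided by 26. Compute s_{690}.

We have s_0 = 1; s_1 = 24; s_2 = 4; s_3 = 18; s_4 = 16; s_5 = 20; s_6 = 12; s_7 = 2; s_8 = 22; s_9 = 8; s_{10} = 10; s_{11} = 6; s_{12} = 14; s_{13} = 24.
Since s_{13} = s_1 = 24, the sequence is eventually periodic: after a pre-period of length 1 it cycles with period 12.
For i ≥ 1, s_i depends only on (i - 1) mod 12. (690 - 1) mod 12 = 5, so s_{690} = s_6 = 12.

12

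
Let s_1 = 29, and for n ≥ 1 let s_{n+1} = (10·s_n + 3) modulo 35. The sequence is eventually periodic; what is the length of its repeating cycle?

6

Computing terms: s_1 = 29, s_2 = 13, s_3 = 28, s_4 = 3, s_5 = 33, s_6 = 18, s_7 = 8, s_8 = 13.
Since s_8 = s_2 = 13, the sequence is eventually periodic: after a pre-period of length 1 it cycles with period 6.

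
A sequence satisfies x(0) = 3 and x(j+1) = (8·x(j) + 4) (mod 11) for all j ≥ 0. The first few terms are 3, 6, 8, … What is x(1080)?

We have x(0) = 3, x(1) = 6, x(2) = 8, x(3) = 2, x(4) = 9, x(5) = 10, x(6) = 7, x(7) = 5, x(8) = 0, x(9) = 4, x(10) = 3.
Since x(10) = x(0) = 3, the sequence is periodic with period 10.
(1080 - 0) mod 10 = 0, so x(1080) = x(0) = 3.

3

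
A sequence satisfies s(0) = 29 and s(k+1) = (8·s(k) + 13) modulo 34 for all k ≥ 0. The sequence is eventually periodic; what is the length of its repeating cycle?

s(0) = 29; s(1) = 7; s(2) = 1; s(3) = 21; s(4) = 11; s(5) = 33; s(6) = 5; s(7) = 19; s(8) = 29.
The sequence repeats with period 8.

8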